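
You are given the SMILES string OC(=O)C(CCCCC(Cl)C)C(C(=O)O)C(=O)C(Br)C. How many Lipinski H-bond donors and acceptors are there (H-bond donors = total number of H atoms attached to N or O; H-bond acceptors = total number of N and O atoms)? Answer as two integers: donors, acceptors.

Donors: find every N or O and count the H atoms it carries.
  atom 1 (O): bond orders sum to 1 → 1 H
  atom 3 (O): bond orders sum to 2 → 0 H
  atom 14 (O): bond orders sum to 2 → 0 H
  atom 15 (O): bond orders sum to 1 → 1 H
  atom 17 (O): bond orders sum to 2 → 0 H
Lipinski HBD = 2.
Acceptors: N atoms = 0, O atoms = 5 → HBA = 5.

2, 5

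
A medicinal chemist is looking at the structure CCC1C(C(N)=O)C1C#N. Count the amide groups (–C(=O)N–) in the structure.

1

The amide motif appears at heavy-atom position 5 in the SMILES.
Other groups present: 1 nitrile.
Amide count: 1.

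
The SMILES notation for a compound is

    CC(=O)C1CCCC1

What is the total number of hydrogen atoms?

12

Walk through each heavy atom and fill implicit hydrogens from standard valence (C 4, N 3, O 2, S 2, halogen 1):
  atom 1: C, bond orders sum to 1 (valence 4) → 3 H
  atom 2: C, bond orders sum to 4 (valence 4) → 0 H
  atom 3: O, bond orders sum to 2 (valence 2) → 0 H
  atom 4: C, bond orders sum to 3 (valence 4) → 1 H
  atom 5: C, bond orders sum to 2 (valence 4) → 2 H
  atom 6: C, bond orders sum to 2 (valence 4) → 2 H
  atom 7: C, bond orders sum to 2 (valence 4) → 2 H
  atom 8: C, bond orders sum to 2 (valence 4) → 2 H
Total hydrogens: 12.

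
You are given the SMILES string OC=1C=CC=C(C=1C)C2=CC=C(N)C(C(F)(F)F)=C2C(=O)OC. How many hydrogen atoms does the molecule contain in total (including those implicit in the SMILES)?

14

Walk through each heavy atom and fill implicit hydrogens from standard valence (C 4, N 3, O 2, S 2, halogen 1):
  atom 1: O, bond orders sum to 1 (valence 2) → 1 H
  atom 2: C, bond orders sum to 4 (valence 4) → 0 H
  atom 3: C, bond orders sum to 3 (valence 4) → 1 H
  atom 4: C, bond orders sum to 3 (valence 4) → 1 H
  atom 5: C, bond orders sum to 3 (valence 4) → 1 H
  atom 6: C, bond orders sum to 4 (valence 4) → 0 H
  atom 7: C, bond orders sum to 4 (valence 4) → 0 H
  atom 8: C, bond orders sum to 1 (valence 4) → 3 H
  atom 9: C, bond orders sum to 4 (valence 4) → 0 H
  atom 10: C, bond orders sum to 3 (valence 4) → 1 H
  atom 11: C, bond orders sum to 3 (valence 4) → 1 H
  atom 12: C, bond orders sum to 4 (valence 4) → 0 H
  atom 13: N, bond orders sum to 1 (valence 3) → 2 H
  atom 14: C, bond orders sum to 4 (valence 4) → 0 H
  atom 15: C, bond orders sum to 4 (valence 4) → 0 H
  atom 16: F (halogen, monovalent) → 0 H
  atom 17: F (halogen, monovalent) → 0 H
  atom 18: F (halogen, monovalent) → 0 H
  atom 19: C, bond orders sum to 4 (valence 4) → 0 H
  atom 20: C, bond orders sum to 4 (valence 4) → 0 H
  atom 21: O, bond orders sum to 2 (valence 2) → 0 H
  atom 22: O, bond orders sum to 2 (valence 2) → 0 H
  atom 23: C, bond orders sum to 1 (valence 4) → 3 H
Total hydrogens: 14.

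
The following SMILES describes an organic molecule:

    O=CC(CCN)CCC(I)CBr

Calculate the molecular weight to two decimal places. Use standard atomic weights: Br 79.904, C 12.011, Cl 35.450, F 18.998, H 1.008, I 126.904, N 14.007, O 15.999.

First, the molecular formula is C8H15BrINO (counting implicit H from valence).
  Br: 1 × 79.904 = 79.904
  C: 8 × 12.011 = 96.088
  H: 15 × 1.008 = 15.120
  I: 1 × 126.904 = 126.904
  N: 1 × 14.007 = 14.007
  O: 1 × 15.999 = 15.999
Sum: 1×79.904 + 8×12.011 + 15×1.008 + 1×126.904 + 1×14.007 + 1×15.999 = 348.022 → 348.02 g/mol.

348.02 g/mol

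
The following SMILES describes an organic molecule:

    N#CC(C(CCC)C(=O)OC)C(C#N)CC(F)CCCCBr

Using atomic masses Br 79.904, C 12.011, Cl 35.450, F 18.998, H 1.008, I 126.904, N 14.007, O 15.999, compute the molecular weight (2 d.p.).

First, the molecular formula is C16H24BrFN2O2 (counting implicit H from valence).
  Br: 1 × 79.904 = 79.904
  C: 16 × 12.011 = 192.176
  F: 1 × 18.998 = 18.998
  H: 24 × 1.008 = 24.192
  N: 2 × 14.007 = 28.014
  O: 2 × 15.999 = 31.998
Sum: 1×79.904 + 16×12.011 + 1×18.998 + 24×1.008 + 2×14.007 + 2×15.999 = 375.282 → 375.28 g/mol.

375.28 g/mol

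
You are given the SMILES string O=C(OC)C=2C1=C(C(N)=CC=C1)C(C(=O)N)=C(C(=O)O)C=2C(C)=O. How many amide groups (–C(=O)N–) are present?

1

The amide motif appears at heavy-atom position 14 in the SMILES.
Other groups present: 1 carboxylic acid, 1 ester, 1 ketone, 1 primary amine.
Amide count: 1.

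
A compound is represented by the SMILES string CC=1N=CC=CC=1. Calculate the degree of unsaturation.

Molecular formula: C6H7N.
DoU = (2C + 2 + N − H − X) / 2, where X is the halogen count and O/S are ignored.
    = (2·6 + 2 + 1 − 7 − 0) / 2 = 8 / 2 = 4.

4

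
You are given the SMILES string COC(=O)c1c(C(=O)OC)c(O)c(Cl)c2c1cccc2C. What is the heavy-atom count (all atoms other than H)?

21

Every atom symbol written in the SMILES (organic subset) is one heavy atom; implicit H are not written.
Heavy atoms by element → C:15, Cl:1, O:5.
Total: 21.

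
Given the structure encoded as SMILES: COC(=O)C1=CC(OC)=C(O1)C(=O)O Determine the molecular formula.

Walk through each heavy atom and fill implicit hydrogens from standard valence (C 4, N 3, O 2, S 2, halogen 1):
  atom 1: C, bond orders sum to 1 (valence 4) → 3 H
  atom 2: O, bond orders sum to 2 (valence 2) → 0 H
  atom 3: C, bond orders sum to 4 (valence 4) → 0 H
  atom 4: O, bond orders sum to 2 (valence 2) → 0 H
  atom 5: C, bond orders sum to 4 (valence 4) → 0 H
  atom 6: C, bond orders sum to 3 (valence 4) → 1 H
  atom 7: C, bond orders sum to 4 (valence 4) → 0 H
  atom 8: O, bond orders sum to 2 (valence 2) → 0 H
  atom 9: C, bond orders sum to 1 (valence 4) → 3 H
  atom 10: C, bond orders sum to 4 (valence 4) → 0 H
  atom 11: O, bond orders sum to 2 (valence 2) → 0 H
  atom 12: C, bond orders sum to 4 (valence 4) → 0 H
  atom 13: O, bond orders sum to 2 (valence 2) → 0 H
  atom 14: O, bond orders sum to 1 (valence 2) → 1 H
Totals → C:8, H:8, O:6.

C8H8O6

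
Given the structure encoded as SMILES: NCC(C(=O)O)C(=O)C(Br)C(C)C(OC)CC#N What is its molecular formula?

C11H17BrN2O4

Walk through each heavy atom and fill implicit hydrogens from standard valence (C 4, N 3, O 2, S 2, halogen 1):
  atom 1: N, bond orders sum to 1 (valence 3) → 2 H
  atom 2: C, bond orders sum to 2 (valence 4) → 2 H
  atom 3: C, bond orders sum to 3 (valence 4) → 1 H
  atom 4: C, bond orders sum to 4 (valence 4) → 0 H
  atom 5: O, bond orders sum to 2 (valence 2) → 0 H
  atom 6: O, bond orders sum to 1 (valence 2) → 1 H
  atom 7: C, bond orders sum to 4 (valence 4) → 0 H
  atom 8: O, bond orders sum to 2 (valence 2) → 0 H
  atom 9: C, bond orders sum to 3 (valence 4) → 1 H
  atom 10: Br (halogen, monovalent) → 0 H
  atom 11: C, bond orders sum to 3 (valence 4) → 1 H
  atom 12: C, bond orders sum to 1 (valence 4) → 3 H
  atom 13: C, bond orders sum to 3 (valence 4) → 1 H
  atom 14: O, bond orders sum to 2 (valence 2) → 0 H
  atom 15: C, bond orders sum to 1 (valence 4) → 3 H
  atom 16: C, bond orders sum to 2 (valence 4) → 2 H
  atom 17: C, bond orders sum to 4 (valence 4) → 0 H
  atom 18: N, bond orders sum to 3 (valence 3) → 0 H
Totals → C:11, H:17, Br:1, N:2, O:4.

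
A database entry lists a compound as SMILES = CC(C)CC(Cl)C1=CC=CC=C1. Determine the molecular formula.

C11H15Cl

Walk through each heavy atom and fill implicit hydrogens from standard valence (C 4, N 3, O 2, S 2, halogen 1):
  atom 1: C, bond orders sum to 1 (valence 4) → 3 H
  atom 2: C, bond orders sum to 3 (valence 4) → 1 H
  atom 3: C, bond orders sum to 1 (valence 4) → 3 H
  atom 4: C, bond orders sum to 2 (valence 4) → 2 H
  atom 5: C, bond orders sum to 3 (valence 4) → 1 H
  atom 6: Cl (halogen, monovalent) → 0 H
  atom 7: C, bond orders sum to 4 (valence 4) → 0 H
  atom 8: C, bond orders sum to 3 (valence 4) → 1 H
  atom 9: C, bond orders sum to 3 (valence 4) → 1 H
  atom 10: C, bond orders sum to 3 (valence 4) → 1 H
  atom 11: C, bond orders sum to 3 (valence 4) → 1 H
  atom 12: C, bond orders sum to 3 (valence 4) → 1 H
Totals → C:11, H:15, Cl:1.
In Hill order: C11H15Cl.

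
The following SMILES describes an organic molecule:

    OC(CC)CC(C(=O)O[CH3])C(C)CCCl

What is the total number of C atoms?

11

Count every carbon token in the SMILES (each C, including those in ring-closure positions and inside branches).
Carbon count: 11.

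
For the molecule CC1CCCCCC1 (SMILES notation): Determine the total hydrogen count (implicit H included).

Walk through each heavy atom and fill implicit hydrogens from standard valence (C 4, N 3, O 2, S 2, halogen 1):
  atom 1: C, bond orders sum to 1 (valence 4) → 3 H
  atom 2: C, bond orders sum to 3 (valence 4) → 1 H
  atom 3: C, bond orders sum to 2 (valence 4) → 2 H
  atom 4: C, bond orders sum to 2 (valence 4) → 2 H
  atom 5: C, bond orders sum to 2 (valence 4) → 2 H
  atom 6: C, bond orders sum to 2 (valence 4) → 2 H
  atom 7: C, bond orders sum to 2 (valence 4) → 2 H
  atom 8: C, bond orders sum to 2 (valence 4) → 2 H
Total hydrogens: 16.

16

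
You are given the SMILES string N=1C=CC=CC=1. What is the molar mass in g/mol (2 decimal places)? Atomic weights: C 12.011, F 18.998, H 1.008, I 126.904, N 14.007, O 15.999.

79.10 g/mol

First, the molecular formula is C5H5N (counting implicit H from valence).
  C: 5 × 12.011 = 60.055
  H: 5 × 1.008 = 5.040
  N: 1 × 14.007 = 14.007
Sum: 5×12.011 + 5×1.008 + 1×14.007 = 79.102 → 79.10 g/mol.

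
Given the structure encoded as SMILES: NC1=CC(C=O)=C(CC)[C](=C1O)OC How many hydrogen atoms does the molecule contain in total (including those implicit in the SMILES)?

13

Walk through each heavy atom and fill implicit hydrogens from standard valence (C 4, N 3, O 2, S 2, halogen 1):
  atom 1: N, bond orders sum to 1 (valence 3) → 2 H
  atom 2: C, bond orders sum to 4 (valence 4) → 0 H
  atom 3: C, bond orders sum to 3 (valence 4) → 1 H
  atom 4: C, bond orders sum to 4 (valence 4) → 0 H
  atom 5: C, bond orders sum to 3 (valence 4) → 1 H
  atom 6: O, bond orders sum to 2 (valence 2) → 0 H
  atom 7: C, bond orders sum to 4 (valence 4) → 0 H
  atom 8: C, bond orders sum to 2 (valence 4) → 2 H
  atom 9: C, bond orders sum to 1 (valence 4) → 3 H
  atom 10: C with explicit H count 0
  atom 11: C, bond orders sum to 4 (valence 4) → 0 H
  atom 12: O, bond orders sum to 1 (valence 2) → 1 H
  atom 13: O, bond orders sum to 2 (valence 2) → 0 H
  atom 14: C, bond orders sum to 1 (valence 4) → 3 H
Total hydrogens: 13.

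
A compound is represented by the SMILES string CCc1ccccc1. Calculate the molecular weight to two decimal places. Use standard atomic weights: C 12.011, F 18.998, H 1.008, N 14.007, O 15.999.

First, the molecular formula is C8H10 (counting implicit H from valence).
  C: 8 × 12.011 = 96.088
  H: 10 × 1.008 = 10.080
Sum: 8×12.011 + 10×1.008 = 106.168 → 106.17 g/mol.

106.17 g/mol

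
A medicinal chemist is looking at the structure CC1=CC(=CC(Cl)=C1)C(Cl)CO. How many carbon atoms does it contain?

9

Count every carbon token in the SMILES (each C, including those in ring-closure positions and inside branches).
Carbon count: 9.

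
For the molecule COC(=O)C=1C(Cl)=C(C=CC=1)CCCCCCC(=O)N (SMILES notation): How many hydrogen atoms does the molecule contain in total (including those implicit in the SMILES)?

Walk through each heavy atom and fill implicit hydrogens from standard valence (C 4, N 3, O 2, S 2, halogen 1):
  atom 1: C, bond orders sum to 1 (valence 4) → 3 H
  atom 2: O, bond orders sum to 2 (valence 2) → 0 H
  atom 3: C, bond orders sum to 4 (valence 4) → 0 H
  atom 4: O, bond orders sum to 2 (valence 2) → 0 H
  atom 5: C, bond orders sum to 4 (valence 4) → 0 H
  atom 6: C, bond orders sum to 4 (valence 4) → 0 H
  atom 7: Cl (halogen, monovalent) → 0 H
  atom 8: C, bond orders sum to 4 (valence 4) → 0 H
  atom 9: C, bond orders sum to 3 (valence 4) → 1 H
  atom 10: C, bond orders sum to 3 (valence 4) → 1 H
  atom 11: C, bond orders sum to 3 (valence 4) → 1 H
  atom 12: C, bond orders sum to 2 (valence 4) → 2 H
  atom 13: C, bond orders sum to 2 (valence 4) → 2 H
  atom 14: C, bond orders sum to 2 (valence 4) → 2 H
  atom 15: C, bond orders sum to 2 (valence 4) → 2 H
  atom 16: C, bond orders sum to 2 (valence 4) → 2 H
  atom 17: C, bond orders sum to 2 (valence 4) → 2 H
  atom 18: C, bond orders sum to 4 (valence 4) → 0 H
  atom 19: O, bond orders sum to 2 (valence 2) → 0 H
  atom 20: N, bond orders sum to 1 (valence 3) → 2 H
Total hydrogens: 20.

20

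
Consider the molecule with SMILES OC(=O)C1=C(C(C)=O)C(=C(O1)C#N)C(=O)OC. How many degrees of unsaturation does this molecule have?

Degree of unsaturation = (number of rings) + (number of π bonds).
Ring closures in the SMILES: 1.
π bonds: 5 double bonds (each 1 DoU), 1 triple bond (each 2 DoU) → 7 DoU from unsaturation.
Total DoU = 1 + 7 = 8.

8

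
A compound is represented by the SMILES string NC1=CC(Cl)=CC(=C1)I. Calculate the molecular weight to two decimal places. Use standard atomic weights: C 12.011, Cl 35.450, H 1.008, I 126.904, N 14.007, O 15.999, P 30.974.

First, the molecular formula is C6H5ClIN (counting implicit H from valence).
  C: 6 × 12.011 = 72.066
  Cl: 1 × 35.450 = 35.450
  H: 5 × 1.008 = 5.040
  I: 1 × 126.904 = 126.904
  N: 1 × 14.007 = 14.007
Sum: 6×12.011 + 1×35.450 + 5×1.008 + 1×126.904 + 1×14.007 = 253.467 → 253.47 g/mol.

253.47 g/mol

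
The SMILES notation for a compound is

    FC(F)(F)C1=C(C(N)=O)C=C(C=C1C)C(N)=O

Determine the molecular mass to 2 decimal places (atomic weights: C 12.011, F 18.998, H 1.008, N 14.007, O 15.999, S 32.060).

First, the molecular formula is C10H9F3N2O2 (counting implicit H from valence).
  C: 10 × 12.011 = 120.110
  F: 3 × 18.998 = 56.994
  H: 9 × 1.008 = 9.072
  N: 2 × 14.007 = 28.014
  O: 2 × 15.999 = 31.998
Sum: 10×12.011 + 3×18.998 + 9×1.008 + 2×14.007 + 2×15.999 = 246.188 → 246.19 g/mol.

246.19 g/mol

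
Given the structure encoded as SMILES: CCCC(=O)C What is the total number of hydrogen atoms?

10

Walk through each heavy atom and fill implicit hydrogens from standard valence (C 4, N 3, O 2, S 2, halogen 1):
  atom 1: C, bond orders sum to 1 (valence 4) → 3 H
  atom 2: C, bond orders sum to 2 (valence 4) → 2 H
  atom 3: C, bond orders sum to 2 (valence 4) → 2 H
  atom 4: C, bond orders sum to 4 (valence 4) → 0 H
  atom 5: O, bond orders sum to 2 (valence 2) → 0 H
  atom 6: C, bond orders sum to 1 (valence 4) → 3 H
Total hydrogens: 10.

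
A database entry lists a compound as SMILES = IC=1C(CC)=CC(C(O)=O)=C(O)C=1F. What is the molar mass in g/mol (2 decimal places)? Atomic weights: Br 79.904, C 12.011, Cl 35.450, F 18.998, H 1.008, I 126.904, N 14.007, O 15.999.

First, the molecular formula is C9H8FIO3 (counting implicit H from valence).
  C: 9 × 12.011 = 108.099
  F: 1 × 18.998 = 18.998
  H: 8 × 1.008 = 8.064
  I: 1 × 126.904 = 126.904
  O: 3 × 15.999 = 47.997
Sum: 9×12.011 + 1×18.998 + 8×1.008 + 1×126.904 + 3×15.999 = 310.062 → 310.06 g/mol.

310.06 g/mol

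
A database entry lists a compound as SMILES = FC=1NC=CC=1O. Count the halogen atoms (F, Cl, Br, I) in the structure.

Halogen atoms appear at heavy-atom position 1 (1×F).
Other groups present: 1 hydroxyl.
Halogen count: 1.

1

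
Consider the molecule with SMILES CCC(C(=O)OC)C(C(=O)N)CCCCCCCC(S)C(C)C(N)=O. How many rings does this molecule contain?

0

In SMILES, each pair of matching ring-closure digits denotes one ring-closing bond; the number of such bonds equals the number of independent rings.
Ring-closure bonds here: 0.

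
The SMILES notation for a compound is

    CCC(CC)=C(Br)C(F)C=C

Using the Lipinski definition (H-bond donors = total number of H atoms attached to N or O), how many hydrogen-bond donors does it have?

0

Donors: find every N or O and count the H atoms it carries.
  (no N or O atoms present)
Lipinski HBD = 0.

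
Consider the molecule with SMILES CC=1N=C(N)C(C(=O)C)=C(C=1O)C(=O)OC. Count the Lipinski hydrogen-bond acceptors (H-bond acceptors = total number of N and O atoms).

6

N atoms: 2; O atoms: 4.
Lipinski HBA = 2 + 4 = 6.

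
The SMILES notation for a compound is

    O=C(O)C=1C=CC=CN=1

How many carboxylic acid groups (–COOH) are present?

1

The carboxylic acid motif appears at heavy-atom position 2 in the SMILES.
Carboxylic acid count: 1.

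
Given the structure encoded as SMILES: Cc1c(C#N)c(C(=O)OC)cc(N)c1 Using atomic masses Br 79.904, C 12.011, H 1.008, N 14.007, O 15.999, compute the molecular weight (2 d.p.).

190.20 g/mol

First, the molecular formula is C10H10N2O2 (counting implicit H from valence).
  C: 10 × 12.011 = 120.110
  H: 10 × 1.008 = 10.080
  N: 2 × 14.007 = 28.014
  O: 2 × 15.999 = 31.998
Sum: 10×12.011 + 10×1.008 + 2×14.007 + 2×15.999 = 190.202 → 190.20 g/mol.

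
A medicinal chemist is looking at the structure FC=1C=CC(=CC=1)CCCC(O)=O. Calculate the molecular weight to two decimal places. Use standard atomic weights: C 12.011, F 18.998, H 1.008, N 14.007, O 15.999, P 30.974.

182.19 g/mol

First, the molecular formula is C10H11FO2 (counting implicit H from valence).
  C: 10 × 12.011 = 120.110
  F: 1 × 18.998 = 18.998
  H: 11 × 1.008 = 11.088
  O: 2 × 15.999 = 31.998
Sum: 10×12.011 + 1×18.998 + 11×1.008 + 2×15.999 = 182.194 → 182.19 g/mol.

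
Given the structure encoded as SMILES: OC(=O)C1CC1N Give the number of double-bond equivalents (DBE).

2

Molecular formula: C4H7NO2.
DoU = (2C + 2 + N − H − X) / 2, where X is the halogen count and O/S are ignored.
    = (2·4 + 2 + 1 − 7 − 0) / 2 = 4 / 2 = 2.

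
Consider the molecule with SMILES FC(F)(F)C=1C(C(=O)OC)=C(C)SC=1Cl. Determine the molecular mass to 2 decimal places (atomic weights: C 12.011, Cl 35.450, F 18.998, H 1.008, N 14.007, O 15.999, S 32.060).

258.64 g/mol

First, the molecular formula is C8H6ClF3O2S (counting implicit H from valence).
  C: 8 × 12.011 = 96.088
  Cl: 1 × 35.450 = 35.450
  F: 3 × 18.998 = 56.994
  H: 6 × 1.008 = 6.048
  O: 2 × 15.999 = 31.998
  S: 1 × 32.060 = 32.060
Sum: 8×12.011 + 1×35.450 + 3×18.998 + 6×1.008 + 2×15.999 + 1×32.060 = 258.638 → 258.64 g/mol.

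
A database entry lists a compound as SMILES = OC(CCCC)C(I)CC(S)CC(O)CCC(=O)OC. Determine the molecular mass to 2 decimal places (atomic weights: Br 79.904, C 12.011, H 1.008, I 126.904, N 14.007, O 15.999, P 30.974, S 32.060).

418.33 g/mol

First, the molecular formula is C14H27IO4S (counting implicit H from valence).
  C: 14 × 12.011 = 168.154
  H: 27 × 1.008 = 27.216
  I: 1 × 126.904 = 126.904
  O: 4 × 15.999 = 63.996
  S: 1 × 32.060 = 32.060
Sum: 14×12.011 + 27×1.008 + 1×126.904 + 4×15.999 + 1×32.060 = 418.330 → 418.33 g/mol.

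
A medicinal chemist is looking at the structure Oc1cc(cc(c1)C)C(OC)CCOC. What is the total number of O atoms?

Scan the SMILES for O atoms (remember two-letter symbols like Cl and Br are single atoms).
Oxygen count: 3.

3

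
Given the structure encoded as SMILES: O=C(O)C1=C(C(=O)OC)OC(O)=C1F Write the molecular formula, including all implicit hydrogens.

C7H5FO6

Walk through each heavy atom and fill implicit hydrogens from standard valence (C 4, N 3, O 2, S 2, halogen 1):
  atom 1: O, bond orders sum to 2 (valence 2) → 0 H
  atom 2: C, bond orders sum to 4 (valence 4) → 0 H
  atom 3: O, bond orders sum to 1 (valence 2) → 1 H
  atom 4: C, bond orders sum to 4 (valence 4) → 0 H
  atom 5: C, bond orders sum to 4 (valence 4) → 0 H
  atom 6: C, bond orders sum to 4 (valence 4) → 0 H
  atom 7: O, bond orders sum to 2 (valence 2) → 0 H
  atom 8: O, bond orders sum to 2 (valence 2) → 0 H
  atom 9: C, bond orders sum to 1 (valence 4) → 3 H
  atom 10: O, bond orders sum to 2 (valence 2) → 0 H
  atom 11: C, bond orders sum to 4 (valence 4) → 0 H
  atom 12: O, bond orders sum to 1 (valence 2) → 1 H
  atom 13: C, bond orders sum to 4 (valence 4) → 0 H
  atom 14: F (halogen, monovalent) → 0 H
Totals → C:7, H:5, F:1, O:6.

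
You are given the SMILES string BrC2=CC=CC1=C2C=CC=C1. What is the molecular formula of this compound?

C10H7Br

Walk through each heavy atom and fill implicit hydrogens from standard valence (C 4, N 3, O 2, S 2, halogen 1):
  atom 1: Br (halogen, monovalent) → 0 H
  atom 2: C, bond orders sum to 4 (valence 4) → 0 H
  atom 3: C, bond orders sum to 3 (valence 4) → 1 H
  atom 4: C, bond orders sum to 3 (valence 4) → 1 H
  atom 5: C, bond orders sum to 3 (valence 4) → 1 H
  atom 6: C, bond orders sum to 4 (valence 4) → 0 H
  atom 7: C, bond orders sum to 4 (valence 4) → 0 H
  atom 8: C, bond orders sum to 3 (valence 4) → 1 H
  atom 9: C, bond orders sum to 3 (valence 4) → 1 H
  atom 10: C, bond orders sum to 3 (valence 4) → 1 H
  atom 11: C, bond orders sum to 3 (valence 4) → 1 H
Totals → C:10, H:7, Br:1.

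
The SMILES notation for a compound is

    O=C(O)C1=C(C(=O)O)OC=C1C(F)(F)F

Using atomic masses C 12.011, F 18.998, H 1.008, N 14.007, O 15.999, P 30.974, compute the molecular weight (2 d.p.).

First, the molecular formula is C7H3F3O5 (counting implicit H from valence).
  C: 7 × 12.011 = 84.077
  F: 3 × 18.998 = 56.994
  H: 3 × 1.008 = 3.024
  O: 5 × 15.999 = 79.995
Sum: 7×12.011 + 3×18.998 + 3×1.008 + 5×15.999 = 224.090 → 224.09 g/mol.

224.09 g/mol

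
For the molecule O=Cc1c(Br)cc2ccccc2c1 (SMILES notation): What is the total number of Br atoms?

1

Scan the SMILES for Br atoms (remember two-letter symbols like Cl and Br are single atoms).
Bromine count: 1.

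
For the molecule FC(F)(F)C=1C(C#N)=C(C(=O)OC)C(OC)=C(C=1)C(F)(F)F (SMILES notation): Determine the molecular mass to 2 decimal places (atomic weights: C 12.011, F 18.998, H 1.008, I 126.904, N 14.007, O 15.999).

First, the molecular formula is C12H7F6NO3 (counting implicit H from valence).
  C: 12 × 12.011 = 144.132
  F: 6 × 18.998 = 113.988
  H: 7 × 1.008 = 7.056
  N: 1 × 14.007 = 14.007
  O: 3 × 15.999 = 47.997
Sum: 12×12.011 + 6×18.998 + 7×1.008 + 1×14.007 + 3×15.999 = 327.180 → 327.18 g/mol.

327.18 g/mol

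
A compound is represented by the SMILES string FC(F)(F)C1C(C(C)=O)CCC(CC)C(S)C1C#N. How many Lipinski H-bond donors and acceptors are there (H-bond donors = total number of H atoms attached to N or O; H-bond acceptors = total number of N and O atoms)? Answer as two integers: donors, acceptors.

Donors: find every N or O and count the H atoms it carries.
  atom 9 (O): bond orders sum to 2 → 0 H
  atom 19 (N): bond orders sum to 3 → 0 H
Lipinski HBD = 0.
Acceptors: N atoms = 1, O atoms = 1 → HBA = 2.

0, 2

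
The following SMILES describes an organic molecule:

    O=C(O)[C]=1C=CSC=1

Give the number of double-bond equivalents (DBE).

Degree of unsaturation = (number of rings) + (number of π bonds).
Ring closures in the SMILES: 1.
π bonds: 3 double bonds (each 1 DoU) → 3 DoU from unsaturation.
Total DoU = 1 + 3 = 4.

4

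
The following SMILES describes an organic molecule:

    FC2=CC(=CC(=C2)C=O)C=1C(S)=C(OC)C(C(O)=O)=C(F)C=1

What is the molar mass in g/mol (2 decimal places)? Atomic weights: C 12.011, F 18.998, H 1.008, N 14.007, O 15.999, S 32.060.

324.30 g/mol

First, the molecular formula is C15H10F2O4S (counting implicit H from valence).
  C: 15 × 12.011 = 180.165
  F: 2 × 18.998 = 37.996
  H: 10 × 1.008 = 10.080
  O: 4 × 15.999 = 63.996
  S: 1 × 32.060 = 32.060
Sum: 15×12.011 + 2×18.998 + 10×1.008 + 4×15.999 + 1×32.060 = 324.297 → 324.30 g/mol.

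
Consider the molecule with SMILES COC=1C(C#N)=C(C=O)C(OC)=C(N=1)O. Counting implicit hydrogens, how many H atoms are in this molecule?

8

Walk through each heavy atom and fill implicit hydrogens from standard valence (C 4, N 3, O 2, S 2, halogen 1):
  atom 1: C, bond orders sum to 1 (valence 4) → 3 H
  atom 2: O, bond orders sum to 2 (valence 2) → 0 H
  atom 3: C, bond orders sum to 4 (valence 4) → 0 H
  atom 4: C, bond orders sum to 4 (valence 4) → 0 H
  atom 5: C, bond orders sum to 4 (valence 4) → 0 H
  atom 6: N, bond orders sum to 3 (valence 3) → 0 H
  atom 7: C, bond orders sum to 4 (valence 4) → 0 H
  atom 8: C, bond orders sum to 3 (valence 4) → 1 H
  atom 9: O, bond orders sum to 2 (valence 2) → 0 H
  atom 10: C, bond orders sum to 4 (valence 4) → 0 H
  atom 11: O, bond orders sum to 2 (valence 2) → 0 H
  atom 12: C, bond orders sum to 1 (valence 4) → 3 H
  atom 13: C, bond orders sum to 4 (valence 4) → 0 H
  atom 14: N, bond orders sum to 3 (valence 3) → 0 H
  atom 15: O, bond orders sum to 1 (valence 2) → 1 H
Total hydrogens: 8.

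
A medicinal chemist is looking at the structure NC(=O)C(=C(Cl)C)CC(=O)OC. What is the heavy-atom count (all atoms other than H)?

12

Every atom symbol written in the SMILES (organic subset) is one heavy atom; implicit H are not written.
Heavy atoms by element → C:7, Cl:1, N:1, O:3.
Total: 12.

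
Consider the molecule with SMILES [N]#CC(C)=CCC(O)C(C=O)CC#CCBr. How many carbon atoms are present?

12

Count every carbon token in the SMILES (each C, including those in ring-closure positions and inside branches).
Carbon count: 12.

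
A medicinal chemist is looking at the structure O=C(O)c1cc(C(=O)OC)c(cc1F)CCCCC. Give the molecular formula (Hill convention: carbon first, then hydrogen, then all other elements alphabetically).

Walk through each heavy atom and fill implicit hydrogens from standard valence (C 4, N 3, O 2, S 2, halogen 1); for lowercase aromatic atoms, an aromatic c carries 1 H when it has two neighbours and 0 H with three, and aromatic n carries 0 H:
  atom 1: O, bond orders sum to 2 (valence 2) → 0 H
  atom 2: C, bond orders sum to 4 (valence 4) → 0 H
  atom 3: O, bond orders sum to 1 (valence 2) → 1 H
  atom 4: aromatic c, 3 neighbours → 0 H
  atom 5: aromatic c, 2 neighbours → 1 H
  atom 6: aromatic c, 3 neighbours → 0 H
  atom 7: C, bond orders sum to 4 (valence 4) → 0 H
  atom 8: O, bond orders sum to 2 (valence 2) → 0 H
  atom 9: O, bond orders sum to 2 (valence 2) → 0 H
  atom 10: C, bond orders sum to 1 (valence 4) → 3 H
  atom 11: aromatic c, 3 neighbours → 0 H
  atom 12: aromatic c, 2 neighbours → 1 H
  atom 13: aromatic c, 3 neighbours → 0 H
  atom 14: F (halogen, monovalent) → 0 H
  atom 15: C, bond orders sum to 2 (valence 4) → 2 H
  atom 16: C, bond orders sum to 2 (valence 4) → 2 H
  atom 17: C, bond orders sum to 2 (valence 4) → 2 H
  atom 18: C, bond orders sum to 2 (valence 4) → 2 H
  atom 19: C, bond orders sum to 1 (valence 4) → 3 H
Totals → C:14, H:17, F:1, O:4.
In Hill order: C14H17FO4.

C14H17FO4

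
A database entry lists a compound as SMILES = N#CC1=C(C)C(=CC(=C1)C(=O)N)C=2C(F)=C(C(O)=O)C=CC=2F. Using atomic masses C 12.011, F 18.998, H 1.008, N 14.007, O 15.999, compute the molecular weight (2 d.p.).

First, the molecular formula is C16H10F2N2O3 (counting implicit H from valence).
  C: 16 × 12.011 = 192.176
  F: 2 × 18.998 = 37.996
  H: 10 × 1.008 = 10.080
  N: 2 × 14.007 = 28.014
  O: 3 × 15.999 = 47.997
Sum: 16×12.011 + 2×18.998 + 10×1.008 + 2×14.007 + 3×15.999 = 316.263 → 316.26 g/mol.

316.26 g/mol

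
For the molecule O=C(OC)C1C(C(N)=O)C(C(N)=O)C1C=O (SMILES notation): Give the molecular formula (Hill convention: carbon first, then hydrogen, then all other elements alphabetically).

C9H12N2O5

Walk through each heavy atom and fill implicit hydrogens from standard valence (C 4, N 3, O 2, S 2, halogen 1):
  atom 1: O, bond orders sum to 2 (valence 2) → 0 H
  atom 2: C, bond orders sum to 4 (valence 4) → 0 H
  atom 3: O, bond orders sum to 2 (valence 2) → 0 H
  atom 4: C, bond orders sum to 1 (valence 4) → 3 H
  atom 5: C, bond orders sum to 3 (valence 4) → 1 H
  atom 6: C, bond orders sum to 3 (valence 4) → 1 H
  atom 7: C, bond orders sum to 4 (valence 4) → 0 H
  atom 8: N, bond orders sum to 1 (valence 3) → 2 H
  atom 9: O, bond orders sum to 2 (valence 2) → 0 H
  atom 10: C, bond orders sum to 3 (valence 4) → 1 H
  atom 11: C, bond orders sum to 4 (valence 4) → 0 H
  atom 12: N, bond orders sum to 1 (valence 3) → 2 H
  atom 13: O, bond orders sum to 2 (valence 2) → 0 H
  atom 14: C, bond orders sum to 3 (valence 4) → 1 H
  atom 15: C, bond orders sum to 3 (valence 4) → 1 H
  atom 16: O, bond orders sum to 2 (valence 2) → 0 H
Totals → C:9, H:12, N:2, O:5.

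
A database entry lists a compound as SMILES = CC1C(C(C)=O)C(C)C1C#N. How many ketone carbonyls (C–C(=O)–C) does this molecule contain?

The ketone motif appears at heavy-atom position 4 in the SMILES.
Other groups present: 1 nitrile.
Ketone count: 1.

1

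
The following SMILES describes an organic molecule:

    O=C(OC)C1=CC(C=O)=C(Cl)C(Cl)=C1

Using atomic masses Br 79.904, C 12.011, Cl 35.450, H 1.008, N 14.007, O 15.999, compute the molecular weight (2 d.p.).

First, the molecular formula is C9H6Cl2O3 (counting implicit H from valence).
  C: 9 × 12.011 = 108.099
  Cl: 2 × 35.450 = 70.900
  H: 6 × 1.008 = 6.048
  O: 3 × 15.999 = 47.997
Sum: 9×12.011 + 2×35.450 + 6×1.008 + 3×15.999 = 233.044 → 233.04 g/mol.

233.04 g/mol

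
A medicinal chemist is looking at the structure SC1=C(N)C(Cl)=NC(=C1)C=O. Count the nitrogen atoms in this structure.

2

Scan the SMILES for N atoms (remember two-letter symbols like Cl and Br are single atoms).
Nitrogen count: 2.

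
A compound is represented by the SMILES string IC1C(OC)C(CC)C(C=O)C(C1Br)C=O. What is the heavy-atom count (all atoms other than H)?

Every atom symbol written in the SMILES (organic subset) is one heavy atom; implicit H are not written.
Heavy atoms by element → Br:1, C:11, I:1, O:3.
Total: 16.

16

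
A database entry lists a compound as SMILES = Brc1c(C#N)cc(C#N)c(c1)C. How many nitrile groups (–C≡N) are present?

The nitrile motif appears at heavy-atom positions 4, 8 in the SMILES.
Nitrile count: 2.

2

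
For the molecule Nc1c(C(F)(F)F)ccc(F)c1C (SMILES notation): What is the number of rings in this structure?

In SMILES, each pair of matching ring-closure digits denotes one ring-closing bond; the number of such bonds equals the number of independent rings.
Ring-closure bonds here: 1.

1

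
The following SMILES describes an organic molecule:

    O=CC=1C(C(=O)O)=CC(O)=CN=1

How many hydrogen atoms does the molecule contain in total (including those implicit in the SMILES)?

5

Walk through each heavy atom and fill implicit hydrogens from standard valence (C 4, N 3, O 2, S 2, halogen 1):
  atom 1: O, bond orders sum to 2 (valence 2) → 0 H
  atom 2: C, bond orders sum to 3 (valence 4) → 1 H
  atom 3: C, bond orders sum to 4 (valence 4) → 0 H
  atom 4: C, bond orders sum to 4 (valence 4) → 0 H
  atom 5: C, bond orders sum to 4 (valence 4) → 0 H
  atom 6: O, bond orders sum to 2 (valence 2) → 0 H
  atom 7: O, bond orders sum to 1 (valence 2) → 1 H
  atom 8: C, bond orders sum to 3 (valence 4) → 1 H
  atom 9: C, bond orders sum to 4 (valence 4) → 0 H
  atom 10: O, bond orders sum to 1 (valence 2) → 1 H
  atom 11: C, bond orders sum to 3 (valence 4) → 1 H
  atom 12: N, bond orders sum to 3 (valence 3) → 0 H
Total hydrogens: 5.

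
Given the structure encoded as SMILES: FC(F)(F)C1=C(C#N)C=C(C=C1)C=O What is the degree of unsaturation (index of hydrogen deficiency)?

Degree of unsaturation = (number of rings) + (number of π bonds).
Ring closures in the SMILES: 1.
π bonds: 4 double bonds (each 1 DoU), 1 triple bond (each 2 DoU) → 6 DoU from unsaturation.
Total DoU = 1 + 6 = 7.

7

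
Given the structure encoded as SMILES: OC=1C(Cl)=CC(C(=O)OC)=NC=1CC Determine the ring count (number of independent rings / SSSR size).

In SMILES, each pair of matching ring-closure digits denotes one ring-closing bond; the number of such bonds equals the number of independent rings.
Ring-closure bonds here: 1.

1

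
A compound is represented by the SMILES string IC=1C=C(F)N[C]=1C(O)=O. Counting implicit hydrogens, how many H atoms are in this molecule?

Walk through each heavy atom and fill implicit hydrogens from standard valence (C 4, N 3, O 2, S 2, halogen 1):
  atom 1: I (halogen, monovalent) → 0 H
  atom 2: C, bond orders sum to 4 (valence 4) → 0 H
  atom 3: C, bond orders sum to 3 (valence 4) → 1 H
  atom 4: C, bond orders sum to 4 (valence 4) → 0 H
  atom 5: F (halogen, monovalent) → 0 H
  atom 6: N, bond orders sum to 2 (valence 3) → 1 H
  atom 7: C with explicit H count 0
  atom 8: C, bond orders sum to 4 (valence 4) → 0 H
  atom 9: O, bond orders sum to 1 (valence 2) → 1 H
  atom 10: O, bond orders sum to 2 (valence 2) → 0 H
Total hydrogens: 3.

3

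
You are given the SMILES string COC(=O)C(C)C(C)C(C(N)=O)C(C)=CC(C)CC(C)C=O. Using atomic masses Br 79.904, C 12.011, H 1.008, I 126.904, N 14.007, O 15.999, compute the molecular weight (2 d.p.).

311.42 g/mol

First, the molecular formula is C17H29NO4 (counting implicit H from valence).
  C: 17 × 12.011 = 204.187
  H: 29 × 1.008 = 29.232
  N: 1 × 14.007 = 14.007
  O: 4 × 15.999 = 63.996
Sum: 17×12.011 + 29×1.008 + 1×14.007 + 4×15.999 = 311.422 → 311.42 g/mol.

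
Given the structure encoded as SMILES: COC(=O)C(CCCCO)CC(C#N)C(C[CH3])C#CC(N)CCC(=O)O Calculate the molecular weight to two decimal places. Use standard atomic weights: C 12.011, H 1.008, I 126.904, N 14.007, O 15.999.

First, the molecular formula is C19H30N2O5 (counting implicit H from valence).
  C: 19 × 12.011 = 228.209
  H: 30 × 1.008 = 30.240
  N: 2 × 14.007 = 28.014
  O: 5 × 15.999 = 79.995
Sum: 19×12.011 + 30×1.008 + 2×14.007 + 5×15.999 = 366.458 → 366.46 g/mol.

366.46 g/mol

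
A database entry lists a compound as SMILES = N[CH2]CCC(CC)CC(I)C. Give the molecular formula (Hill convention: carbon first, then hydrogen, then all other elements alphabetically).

C9H20IN

Walk through each heavy atom and fill implicit hydrogens from standard valence (C 4, N 3, O 2, S 2, halogen 1):
  atom 1: N, bond orders sum to 1 (valence 3) → 2 H
  atom 2: C with explicit H count 2
  atom 3: C, bond orders sum to 2 (valence 4) → 2 H
  atom 4: C, bond orders sum to 2 (valence 4) → 2 H
  atom 5: C, bond orders sum to 3 (valence 4) → 1 H
  atom 6: C, bond orders sum to 2 (valence 4) → 2 H
  atom 7: C, bond orders sum to 1 (valence 4) → 3 H
  atom 8: C, bond orders sum to 2 (valence 4) → 2 H
  atom 9: C, bond orders sum to 3 (valence 4) → 1 H
  atom 10: I (halogen, monovalent) → 0 H
  atom 11: C, bond orders sum to 1 (valence 4) → 3 H
Totals → C:9, H:20, I:1, N:1.
In Hill order: C9H20IN.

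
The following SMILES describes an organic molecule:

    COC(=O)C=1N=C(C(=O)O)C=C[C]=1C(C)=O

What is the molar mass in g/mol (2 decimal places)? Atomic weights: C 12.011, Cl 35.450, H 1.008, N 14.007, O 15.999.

223.18 g/mol

First, the molecular formula is C10H9NO5 (counting implicit H from valence).
  C: 10 × 12.011 = 120.110
  H: 9 × 1.008 = 9.072
  N: 1 × 14.007 = 14.007
  O: 5 × 15.999 = 79.995
Sum: 10×12.011 + 9×1.008 + 1×14.007 + 5×15.999 = 223.184 → 223.18 g/mol.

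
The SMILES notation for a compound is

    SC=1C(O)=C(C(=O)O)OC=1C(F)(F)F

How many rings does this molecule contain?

1

In SMILES, each pair of matching ring-closure digits denotes one ring-closing bond; the number of such bonds equals the number of independent rings.
Ring-closure bonds here: 1.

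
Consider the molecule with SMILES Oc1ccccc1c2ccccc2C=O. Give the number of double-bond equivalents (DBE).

9

Molecular formula: C13H10O2.
DoU = (2C + 2 + N − H − X) / 2, where X is the halogen count and O/S are ignored.
    = (2·13 + 2 + 0 − 10 − 0) / 2 = 18 / 2 = 9.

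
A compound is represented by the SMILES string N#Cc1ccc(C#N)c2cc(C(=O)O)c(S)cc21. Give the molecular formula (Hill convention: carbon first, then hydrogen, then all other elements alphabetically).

C13H6N2O2S

Walk through each heavy atom and fill implicit hydrogens from standard valence (C 4, N 3, O 2, S 2, halogen 1); for lowercase aromatic atoms, an aromatic c carries 1 H when it has two neighbours and 0 H with three, and aromatic n carries 0 H:
  atom 1: N, bond orders sum to 3 (valence 3) → 0 H
  atom 2: C, bond orders sum to 4 (valence 4) → 0 H
  atom 3: aromatic c, 3 neighbours → 0 H
  atom 4: aromatic c, 2 neighbours → 1 H
  atom 5: aromatic c, 2 neighbours → 1 H
  atom 6: aromatic c, 3 neighbours → 0 H
  atom 7: C, bond orders sum to 4 (valence 4) → 0 H
  atom 8: N, bond orders sum to 3 (valence 3) → 0 H
  atom 9: aromatic c, 3 neighbours → 0 H
  atom 10: aromatic c, 2 neighbours → 1 H
  atom 11: aromatic c, 3 neighbours → 0 H
  atom 12: C, bond orders sum to 4 (valence 4) → 0 H
  atom 13: O, bond orders sum to 2 (valence 2) → 0 H
  atom 14: O, bond orders sum to 1 (valence 2) → 1 H
  atom 15: aromatic c, 3 neighbours → 0 H
  atom 16: S, bond orders sum to 1 (valence 2) → 1 H
  atom 17: aromatic c, 2 neighbours → 1 H
  atom 18: aromatic c, 3 neighbours → 0 H
Totals → C:13, H:6, N:2, O:2, S:1.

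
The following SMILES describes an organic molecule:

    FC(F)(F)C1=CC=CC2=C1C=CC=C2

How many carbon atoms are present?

11

Count every carbon token in the SMILES (each C, including those in ring-closure positions and inside branches).
Carbon count: 11.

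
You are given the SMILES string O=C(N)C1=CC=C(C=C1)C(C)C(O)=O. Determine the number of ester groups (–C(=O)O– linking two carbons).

Scan the SMILES for the ester motif — none present.
Groups that are present: 1 amide, 1 carboxylic acid.

0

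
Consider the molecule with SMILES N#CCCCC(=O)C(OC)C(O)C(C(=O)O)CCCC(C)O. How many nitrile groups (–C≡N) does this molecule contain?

The nitrile motif appears at heavy-atom position 2 in the SMILES.
Other groups present: 1 carboxylic acid, 1 ether, 2 hydroxyl, 1 ketone.
Nitrile count: 1.

1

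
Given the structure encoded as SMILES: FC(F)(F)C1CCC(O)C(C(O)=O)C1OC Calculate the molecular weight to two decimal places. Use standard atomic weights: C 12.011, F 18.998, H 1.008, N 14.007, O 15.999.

242.19 g/mol

First, the molecular formula is C9H13F3O4 (counting implicit H from valence).
  C: 9 × 12.011 = 108.099
  F: 3 × 18.998 = 56.994
  H: 13 × 1.008 = 13.104
  O: 4 × 15.999 = 63.996
Sum: 9×12.011 + 3×18.998 + 13×1.008 + 4×15.999 = 242.193 → 242.19 g/mol.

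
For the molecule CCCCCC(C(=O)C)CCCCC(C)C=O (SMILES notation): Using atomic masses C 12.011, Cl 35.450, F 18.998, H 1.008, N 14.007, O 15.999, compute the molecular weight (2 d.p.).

240.39 g/mol

First, the molecular formula is C15H28O2 (counting implicit H from valence).
  C: 15 × 12.011 = 180.165
  H: 28 × 1.008 = 28.224
  O: 2 × 15.999 = 31.998
Sum: 15×12.011 + 28×1.008 + 2×15.999 = 240.387 → 240.39 g/mol.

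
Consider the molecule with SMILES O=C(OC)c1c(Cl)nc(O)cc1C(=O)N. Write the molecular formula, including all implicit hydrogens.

C8H7ClN2O4

Walk through each heavy atom and fill implicit hydrogens from standard valence (C 4, N 3, O 2, S 2, halogen 1); for lowercase aromatic atoms, an aromatic c carries 1 H when it has two neighbours and 0 H with three, and aromatic n carries 0 H:
  atom 1: O, bond orders sum to 2 (valence 2) → 0 H
  atom 2: C, bond orders sum to 4 (valence 4) → 0 H
  atom 3: O, bond orders sum to 2 (valence 2) → 0 H
  atom 4: C, bond orders sum to 1 (valence 4) → 3 H
  atom 5: aromatic c, 3 neighbours → 0 H
  atom 6: aromatic c, 3 neighbours → 0 H
  atom 7: Cl (halogen, monovalent) → 0 H
  atom 8: aromatic n, 2 neighbours → 0 H
  atom 9: aromatic c, 3 neighbours → 0 H
  atom 10: O, bond orders sum to 1 (valence 2) → 1 H
  atom 11: aromatic c, 2 neighbours → 1 H
  atom 12: aromatic c, 3 neighbours → 0 H
  atom 13: C, bond orders sum to 4 (valence 4) → 0 H
  atom 14: O, bond orders sum to 2 (valence 2) → 0 H
  atom 15: N, bond orders sum to 1 (valence 3) → 2 H
Totals → C:8, H:7, Cl:1, N:2, O:4.
In Hill order: C8H7ClN2O4.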